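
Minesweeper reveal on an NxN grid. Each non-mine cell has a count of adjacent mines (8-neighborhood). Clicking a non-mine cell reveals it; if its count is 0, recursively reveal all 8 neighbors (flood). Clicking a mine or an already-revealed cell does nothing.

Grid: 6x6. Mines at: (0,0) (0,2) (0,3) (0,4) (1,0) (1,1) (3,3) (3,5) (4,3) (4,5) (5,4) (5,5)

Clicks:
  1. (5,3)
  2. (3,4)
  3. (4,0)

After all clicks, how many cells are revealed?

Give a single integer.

Click 1 (5,3) count=2: revealed 1 new [(5,3)] -> total=1
Click 2 (3,4) count=4: revealed 1 new [(3,4)] -> total=2
Click 3 (4,0) count=0: revealed 12 new [(2,0) (2,1) (2,2) (3,0) (3,1) (3,2) (4,0) (4,1) (4,2) (5,0) (5,1) (5,2)] -> total=14

Answer: 14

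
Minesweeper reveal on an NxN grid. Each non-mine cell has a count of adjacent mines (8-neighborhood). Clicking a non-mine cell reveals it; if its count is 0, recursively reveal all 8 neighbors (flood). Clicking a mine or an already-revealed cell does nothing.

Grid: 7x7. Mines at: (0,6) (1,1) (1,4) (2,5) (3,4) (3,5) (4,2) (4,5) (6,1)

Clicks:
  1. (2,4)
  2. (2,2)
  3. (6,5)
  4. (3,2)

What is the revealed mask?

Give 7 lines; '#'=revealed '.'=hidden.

Answer: .......
.......
..#.#..
..#....
.......
..#####
..#####

Derivation:
Click 1 (2,4) count=4: revealed 1 new [(2,4)] -> total=1
Click 2 (2,2) count=1: revealed 1 new [(2,2)] -> total=2
Click 3 (6,5) count=0: revealed 10 new [(5,2) (5,3) (5,4) (5,5) (5,6) (6,2) (6,3) (6,4) (6,5) (6,6)] -> total=12
Click 4 (3,2) count=1: revealed 1 new [(3,2)] -> total=13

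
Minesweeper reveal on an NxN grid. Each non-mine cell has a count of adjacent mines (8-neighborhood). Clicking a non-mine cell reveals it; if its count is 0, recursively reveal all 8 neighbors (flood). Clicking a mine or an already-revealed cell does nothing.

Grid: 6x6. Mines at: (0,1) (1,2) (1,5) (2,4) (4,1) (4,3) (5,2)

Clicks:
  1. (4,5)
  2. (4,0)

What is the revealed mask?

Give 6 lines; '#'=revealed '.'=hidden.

Click 1 (4,5) count=0: revealed 6 new [(3,4) (3,5) (4,4) (4,5) (5,4) (5,5)] -> total=6
Click 2 (4,0) count=1: revealed 1 new [(4,0)] -> total=7

Answer: ......
......
......
....##
#...##
....##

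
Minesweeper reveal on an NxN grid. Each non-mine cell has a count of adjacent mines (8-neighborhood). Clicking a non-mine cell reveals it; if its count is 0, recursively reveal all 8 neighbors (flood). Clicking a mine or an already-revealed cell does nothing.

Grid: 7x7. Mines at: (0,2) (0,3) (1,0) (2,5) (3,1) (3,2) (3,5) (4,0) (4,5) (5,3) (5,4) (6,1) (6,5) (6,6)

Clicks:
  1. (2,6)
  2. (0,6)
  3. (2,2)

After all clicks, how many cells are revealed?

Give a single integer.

Answer: 8

Derivation:
Click 1 (2,6) count=2: revealed 1 new [(2,6)] -> total=1
Click 2 (0,6) count=0: revealed 6 new [(0,4) (0,5) (0,6) (1,4) (1,5) (1,6)] -> total=7
Click 3 (2,2) count=2: revealed 1 new [(2,2)] -> total=8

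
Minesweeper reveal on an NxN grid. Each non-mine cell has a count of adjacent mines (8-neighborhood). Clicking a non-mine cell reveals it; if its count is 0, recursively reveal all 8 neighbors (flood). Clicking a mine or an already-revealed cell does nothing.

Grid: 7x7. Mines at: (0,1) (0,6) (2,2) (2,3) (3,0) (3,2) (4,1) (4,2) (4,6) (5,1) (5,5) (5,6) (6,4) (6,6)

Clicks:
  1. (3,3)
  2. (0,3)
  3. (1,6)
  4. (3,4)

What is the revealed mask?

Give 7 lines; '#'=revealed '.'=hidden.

Answer: ..####.
..#####
.......
...##..
.......
.......
.......

Derivation:
Click 1 (3,3) count=4: revealed 1 new [(3,3)] -> total=1
Click 2 (0,3) count=0: revealed 8 new [(0,2) (0,3) (0,4) (0,5) (1,2) (1,3) (1,4) (1,5)] -> total=9
Click 3 (1,6) count=1: revealed 1 new [(1,6)] -> total=10
Click 4 (3,4) count=1: revealed 1 new [(3,4)] -> total=11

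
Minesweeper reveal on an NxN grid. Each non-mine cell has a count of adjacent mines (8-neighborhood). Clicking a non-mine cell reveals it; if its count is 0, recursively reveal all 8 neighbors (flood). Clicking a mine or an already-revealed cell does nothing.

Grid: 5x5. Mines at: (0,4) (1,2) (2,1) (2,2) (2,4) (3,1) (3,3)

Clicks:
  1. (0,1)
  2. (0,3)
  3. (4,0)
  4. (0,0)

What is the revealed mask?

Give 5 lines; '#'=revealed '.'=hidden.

Answer: ##.#.
##...
.....
.....
#....

Derivation:
Click 1 (0,1) count=1: revealed 1 new [(0,1)] -> total=1
Click 2 (0,3) count=2: revealed 1 new [(0,3)] -> total=2
Click 3 (4,0) count=1: revealed 1 new [(4,0)] -> total=3
Click 4 (0,0) count=0: revealed 3 new [(0,0) (1,0) (1,1)] -> total=6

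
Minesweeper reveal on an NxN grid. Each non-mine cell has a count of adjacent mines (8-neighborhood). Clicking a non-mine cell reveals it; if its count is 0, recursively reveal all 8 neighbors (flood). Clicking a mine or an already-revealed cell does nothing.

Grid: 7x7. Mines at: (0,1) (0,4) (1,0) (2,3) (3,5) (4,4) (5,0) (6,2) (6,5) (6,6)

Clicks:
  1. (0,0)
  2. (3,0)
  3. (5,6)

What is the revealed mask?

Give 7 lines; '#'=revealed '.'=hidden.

Answer: #......
.......
###....
####...
####...
.###..#
.......

Derivation:
Click 1 (0,0) count=2: revealed 1 new [(0,0)] -> total=1
Click 2 (3,0) count=0: revealed 14 new [(2,0) (2,1) (2,2) (3,0) (3,1) (3,2) (3,3) (4,0) (4,1) (4,2) (4,3) (5,1) (5,2) (5,3)] -> total=15
Click 3 (5,6) count=2: revealed 1 new [(5,6)] -> total=16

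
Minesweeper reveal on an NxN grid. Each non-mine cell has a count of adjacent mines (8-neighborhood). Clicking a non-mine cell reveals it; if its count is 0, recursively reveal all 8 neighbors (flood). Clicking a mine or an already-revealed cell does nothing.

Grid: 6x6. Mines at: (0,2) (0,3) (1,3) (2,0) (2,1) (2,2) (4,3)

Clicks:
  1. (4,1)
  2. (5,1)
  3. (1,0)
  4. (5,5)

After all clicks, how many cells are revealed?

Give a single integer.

Answer: 22

Derivation:
Click 1 (4,1) count=0: revealed 9 new [(3,0) (3,1) (3,2) (4,0) (4,1) (4,2) (5,0) (5,1) (5,2)] -> total=9
Click 2 (5,1) count=0: revealed 0 new [(none)] -> total=9
Click 3 (1,0) count=2: revealed 1 new [(1,0)] -> total=10
Click 4 (5,5) count=0: revealed 12 new [(0,4) (0,5) (1,4) (1,5) (2,4) (2,5) (3,4) (3,5) (4,4) (4,5) (5,4) (5,5)] -> total=22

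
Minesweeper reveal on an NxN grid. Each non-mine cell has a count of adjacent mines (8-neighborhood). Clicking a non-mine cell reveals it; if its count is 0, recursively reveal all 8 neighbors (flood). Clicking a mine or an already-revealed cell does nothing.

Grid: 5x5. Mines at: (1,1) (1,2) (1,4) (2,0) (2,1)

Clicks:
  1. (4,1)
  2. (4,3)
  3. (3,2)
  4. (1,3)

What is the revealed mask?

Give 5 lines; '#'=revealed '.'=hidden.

Click 1 (4,1) count=0: revealed 13 new [(2,2) (2,3) (2,4) (3,0) (3,1) (3,2) (3,3) (3,4) (4,0) (4,1) (4,2) (4,3) (4,4)] -> total=13
Click 2 (4,3) count=0: revealed 0 new [(none)] -> total=13
Click 3 (3,2) count=1: revealed 0 new [(none)] -> total=13
Click 4 (1,3) count=2: revealed 1 new [(1,3)] -> total=14

Answer: .....
...#.
..###
#####
#####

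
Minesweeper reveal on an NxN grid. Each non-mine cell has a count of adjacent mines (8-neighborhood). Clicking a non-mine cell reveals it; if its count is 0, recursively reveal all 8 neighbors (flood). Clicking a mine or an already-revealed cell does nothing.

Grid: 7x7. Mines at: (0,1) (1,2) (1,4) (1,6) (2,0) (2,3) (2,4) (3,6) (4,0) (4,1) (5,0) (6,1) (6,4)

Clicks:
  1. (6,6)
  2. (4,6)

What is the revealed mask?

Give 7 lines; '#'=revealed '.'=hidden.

Answer: .......
.......
.......
.......
.....##
.....##
.....##

Derivation:
Click 1 (6,6) count=0: revealed 6 new [(4,5) (4,6) (5,5) (5,6) (6,5) (6,6)] -> total=6
Click 2 (4,6) count=1: revealed 0 new [(none)] -> total=6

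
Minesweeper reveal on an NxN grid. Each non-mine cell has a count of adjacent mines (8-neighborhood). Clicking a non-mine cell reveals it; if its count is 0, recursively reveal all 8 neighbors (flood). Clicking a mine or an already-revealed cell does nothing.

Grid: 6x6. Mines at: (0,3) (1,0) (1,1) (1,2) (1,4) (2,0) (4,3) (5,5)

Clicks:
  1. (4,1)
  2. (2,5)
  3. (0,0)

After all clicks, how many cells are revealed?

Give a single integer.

Click 1 (4,1) count=0: revealed 9 new [(3,0) (3,1) (3,2) (4,0) (4,1) (4,2) (5,0) (5,1) (5,2)] -> total=9
Click 2 (2,5) count=1: revealed 1 new [(2,5)] -> total=10
Click 3 (0,0) count=2: revealed 1 new [(0,0)] -> total=11

Answer: 11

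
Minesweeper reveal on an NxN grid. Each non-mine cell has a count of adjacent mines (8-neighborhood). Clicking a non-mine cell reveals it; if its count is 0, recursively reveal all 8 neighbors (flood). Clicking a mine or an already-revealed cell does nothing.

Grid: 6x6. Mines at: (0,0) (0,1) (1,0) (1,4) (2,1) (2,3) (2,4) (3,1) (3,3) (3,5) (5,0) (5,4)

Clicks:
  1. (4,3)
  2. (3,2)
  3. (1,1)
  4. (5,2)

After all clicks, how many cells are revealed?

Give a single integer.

Answer: 8

Derivation:
Click 1 (4,3) count=2: revealed 1 new [(4,3)] -> total=1
Click 2 (3,2) count=4: revealed 1 new [(3,2)] -> total=2
Click 3 (1,1) count=4: revealed 1 new [(1,1)] -> total=3
Click 4 (5,2) count=0: revealed 5 new [(4,1) (4,2) (5,1) (5,2) (5,3)] -> total=8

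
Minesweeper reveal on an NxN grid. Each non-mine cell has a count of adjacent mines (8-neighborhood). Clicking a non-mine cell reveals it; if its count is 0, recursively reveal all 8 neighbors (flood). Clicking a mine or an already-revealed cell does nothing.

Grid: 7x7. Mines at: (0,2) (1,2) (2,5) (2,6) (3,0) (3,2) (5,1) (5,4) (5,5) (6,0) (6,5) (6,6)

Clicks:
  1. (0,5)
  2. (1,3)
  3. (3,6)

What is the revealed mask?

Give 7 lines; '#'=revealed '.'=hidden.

Click 1 (0,5) count=0: revealed 8 new [(0,3) (0,4) (0,5) (0,6) (1,3) (1,4) (1,5) (1,6)] -> total=8
Click 2 (1,3) count=2: revealed 0 new [(none)] -> total=8
Click 3 (3,6) count=2: revealed 1 new [(3,6)] -> total=9

Answer: ...####
...####
.......
......#
.......
.......
.......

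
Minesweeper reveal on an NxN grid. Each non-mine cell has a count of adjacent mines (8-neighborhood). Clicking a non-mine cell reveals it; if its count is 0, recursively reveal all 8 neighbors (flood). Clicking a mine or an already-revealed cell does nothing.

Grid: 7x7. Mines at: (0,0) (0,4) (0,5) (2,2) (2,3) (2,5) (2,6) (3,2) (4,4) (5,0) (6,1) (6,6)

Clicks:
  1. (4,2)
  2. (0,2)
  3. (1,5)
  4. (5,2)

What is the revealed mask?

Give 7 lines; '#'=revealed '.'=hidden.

Answer: .###...
.###.#.
.......
.......
..#....
..#....
.......

Derivation:
Click 1 (4,2) count=1: revealed 1 new [(4,2)] -> total=1
Click 2 (0,2) count=0: revealed 6 new [(0,1) (0,2) (0,3) (1,1) (1,2) (1,3)] -> total=7
Click 3 (1,5) count=4: revealed 1 new [(1,5)] -> total=8
Click 4 (5,2) count=1: revealed 1 new [(5,2)] -> total=9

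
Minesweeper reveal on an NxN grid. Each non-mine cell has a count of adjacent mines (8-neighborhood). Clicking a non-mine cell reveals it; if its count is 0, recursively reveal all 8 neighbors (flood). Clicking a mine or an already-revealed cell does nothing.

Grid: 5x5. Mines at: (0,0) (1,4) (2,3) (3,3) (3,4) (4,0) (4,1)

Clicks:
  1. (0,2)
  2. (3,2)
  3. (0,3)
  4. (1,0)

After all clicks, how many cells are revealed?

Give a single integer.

Answer: 8

Derivation:
Click 1 (0,2) count=0: revealed 6 new [(0,1) (0,2) (0,3) (1,1) (1,2) (1,3)] -> total=6
Click 2 (3,2) count=3: revealed 1 new [(3,2)] -> total=7
Click 3 (0,3) count=1: revealed 0 new [(none)] -> total=7
Click 4 (1,0) count=1: revealed 1 new [(1,0)] -> total=8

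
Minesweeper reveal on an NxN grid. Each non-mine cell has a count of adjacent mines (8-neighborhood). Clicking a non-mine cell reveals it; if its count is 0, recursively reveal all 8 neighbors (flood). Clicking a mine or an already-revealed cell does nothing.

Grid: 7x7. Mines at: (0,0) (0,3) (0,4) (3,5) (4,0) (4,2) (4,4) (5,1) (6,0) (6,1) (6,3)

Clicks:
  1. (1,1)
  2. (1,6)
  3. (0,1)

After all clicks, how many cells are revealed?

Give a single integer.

Answer: 8

Derivation:
Click 1 (1,1) count=1: revealed 1 new [(1,1)] -> total=1
Click 2 (1,6) count=0: revealed 6 new [(0,5) (0,6) (1,5) (1,6) (2,5) (2,6)] -> total=7
Click 3 (0,1) count=1: revealed 1 new [(0,1)] -> total=8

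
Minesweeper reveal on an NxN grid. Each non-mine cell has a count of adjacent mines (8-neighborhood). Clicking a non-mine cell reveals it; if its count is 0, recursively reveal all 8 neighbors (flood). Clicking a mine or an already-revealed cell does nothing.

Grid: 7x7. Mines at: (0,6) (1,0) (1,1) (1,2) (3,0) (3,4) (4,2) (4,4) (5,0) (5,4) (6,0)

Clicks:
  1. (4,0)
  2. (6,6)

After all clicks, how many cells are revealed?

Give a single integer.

Click 1 (4,0) count=2: revealed 1 new [(4,0)] -> total=1
Click 2 (6,6) count=0: revealed 12 new [(1,5) (1,6) (2,5) (2,6) (3,5) (3,6) (4,5) (4,6) (5,5) (5,6) (6,5) (6,6)] -> total=13

Answer: 13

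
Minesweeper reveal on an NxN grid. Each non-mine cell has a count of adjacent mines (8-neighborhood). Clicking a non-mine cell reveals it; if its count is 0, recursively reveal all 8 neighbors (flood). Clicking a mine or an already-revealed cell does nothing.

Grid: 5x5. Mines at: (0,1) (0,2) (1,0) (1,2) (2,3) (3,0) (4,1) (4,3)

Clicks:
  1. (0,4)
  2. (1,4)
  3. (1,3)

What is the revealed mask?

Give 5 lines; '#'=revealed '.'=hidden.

Answer: ...##
...##
.....
.....
.....

Derivation:
Click 1 (0,4) count=0: revealed 4 new [(0,3) (0,4) (1,3) (1,4)] -> total=4
Click 2 (1,4) count=1: revealed 0 new [(none)] -> total=4
Click 3 (1,3) count=3: revealed 0 new [(none)] -> total=4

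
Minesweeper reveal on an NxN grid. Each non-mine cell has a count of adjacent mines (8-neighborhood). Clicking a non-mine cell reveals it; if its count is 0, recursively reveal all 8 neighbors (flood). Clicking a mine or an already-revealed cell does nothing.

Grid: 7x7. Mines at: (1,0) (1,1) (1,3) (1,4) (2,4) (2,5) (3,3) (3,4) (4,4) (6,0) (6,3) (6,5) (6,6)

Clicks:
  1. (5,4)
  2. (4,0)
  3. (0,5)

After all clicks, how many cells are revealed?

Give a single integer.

Click 1 (5,4) count=3: revealed 1 new [(5,4)] -> total=1
Click 2 (4,0) count=0: revealed 12 new [(2,0) (2,1) (2,2) (3,0) (3,1) (3,2) (4,0) (4,1) (4,2) (5,0) (5,1) (5,2)] -> total=13
Click 3 (0,5) count=1: revealed 1 new [(0,5)] -> total=14

Answer: 14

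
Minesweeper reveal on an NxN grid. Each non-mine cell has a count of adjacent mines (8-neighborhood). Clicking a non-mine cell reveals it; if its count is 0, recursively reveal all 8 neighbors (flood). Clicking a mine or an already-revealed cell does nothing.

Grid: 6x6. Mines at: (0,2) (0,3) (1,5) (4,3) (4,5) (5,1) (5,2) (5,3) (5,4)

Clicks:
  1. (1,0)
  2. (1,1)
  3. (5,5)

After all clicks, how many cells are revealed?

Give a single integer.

Answer: 21

Derivation:
Click 1 (1,0) count=0: revealed 20 new [(0,0) (0,1) (1,0) (1,1) (1,2) (1,3) (1,4) (2,0) (2,1) (2,2) (2,3) (2,4) (3,0) (3,1) (3,2) (3,3) (3,4) (4,0) (4,1) (4,2)] -> total=20
Click 2 (1,1) count=1: revealed 0 new [(none)] -> total=20
Click 3 (5,5) count=2: revealed 1 new [(5,5)] -> total=21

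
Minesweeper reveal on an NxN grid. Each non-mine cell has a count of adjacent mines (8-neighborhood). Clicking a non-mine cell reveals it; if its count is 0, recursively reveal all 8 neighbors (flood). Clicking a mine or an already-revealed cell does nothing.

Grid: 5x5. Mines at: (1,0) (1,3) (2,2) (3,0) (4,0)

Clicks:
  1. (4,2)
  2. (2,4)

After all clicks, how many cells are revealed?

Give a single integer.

Click 1 (4,2) count=0: revealed 10 new [(2,3) (2,4) (3,1) (3,2) (3,3) (3,4) (4,1) (4,2) (4,3) (4,4)] -> total=10
Click 2 (2,4) count=1: revealed 0 new [(none)] -> total=10

Answer: 10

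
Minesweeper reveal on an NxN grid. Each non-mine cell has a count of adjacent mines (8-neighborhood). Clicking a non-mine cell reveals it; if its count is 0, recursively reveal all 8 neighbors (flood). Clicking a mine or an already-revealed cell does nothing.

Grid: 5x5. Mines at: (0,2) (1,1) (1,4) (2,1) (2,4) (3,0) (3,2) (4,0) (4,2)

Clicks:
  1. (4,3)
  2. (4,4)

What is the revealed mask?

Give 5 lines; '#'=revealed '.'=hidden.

Click 1 (4,3) count=2: revealed 1 new [(4,3)] -> total=1
Click 2 (4,4) count=0: revealed 3 new [(3,3) (3,4) (4,4)] -> total=4

Answer: .....
.....
.....
...##
...##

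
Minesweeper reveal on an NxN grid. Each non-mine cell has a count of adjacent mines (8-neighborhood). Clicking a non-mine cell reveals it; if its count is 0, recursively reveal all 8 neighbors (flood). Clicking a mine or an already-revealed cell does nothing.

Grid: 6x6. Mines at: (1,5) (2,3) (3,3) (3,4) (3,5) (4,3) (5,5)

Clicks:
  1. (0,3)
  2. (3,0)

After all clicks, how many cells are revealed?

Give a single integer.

Answer: 22

Derivation:
Click 1 (0,3) count=0: revealed 22 new [(0,0) (0,1) (0,2) (0,3) (0,4) (1,0) (1,1) (1,2) (1,3) (1,4) (2,0) (2,1) (2,2) (3,0) (3,1) (3,2) (4,0) (4,1) (4,2) (5,0) (5,1) (5,2)] -> total=22
Click 2 (3,0) count=0: revealed 0 new [(none)] -> total=22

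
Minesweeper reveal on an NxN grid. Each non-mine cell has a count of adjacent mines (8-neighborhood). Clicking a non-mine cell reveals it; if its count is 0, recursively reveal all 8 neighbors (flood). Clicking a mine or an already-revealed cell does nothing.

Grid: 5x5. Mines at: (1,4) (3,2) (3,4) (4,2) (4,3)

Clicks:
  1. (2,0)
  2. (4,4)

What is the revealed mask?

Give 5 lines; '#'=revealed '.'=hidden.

Click 1 (2,0) count=0: revealed 16 new [(0,0) (0,1) (0,2) (0,3) (1,0) (1,1) (1,2) (1,3) (2,0) (2,1) (2,2) (2,3) (3,0) (3,1) (4,0) (4,1)] -> total=16
Click 2 (4,4) count=2: revealed 1 new [(4,4)] -> total=17

Answer: ####.
####.
####.
##...
##..#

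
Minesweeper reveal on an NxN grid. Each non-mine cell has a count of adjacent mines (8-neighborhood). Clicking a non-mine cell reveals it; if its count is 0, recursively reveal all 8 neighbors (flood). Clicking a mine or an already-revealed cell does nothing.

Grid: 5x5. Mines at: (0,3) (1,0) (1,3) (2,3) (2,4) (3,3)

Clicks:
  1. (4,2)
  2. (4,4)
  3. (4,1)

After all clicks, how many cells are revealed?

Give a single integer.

Answer: 10

Derivation:
Click 1 (4,2) count=1: revealed 1 new [(4,2)] -> total=1
Click 2 (4,4) count=1: revealed 1 new [(4,4)] -> total=2
Click 3 (4,1) count=0: revealed 8 new [(2,0) (2,1) (2,2) (3,0) (3,1) (3,2) (4,0) (4,1)] -> total=10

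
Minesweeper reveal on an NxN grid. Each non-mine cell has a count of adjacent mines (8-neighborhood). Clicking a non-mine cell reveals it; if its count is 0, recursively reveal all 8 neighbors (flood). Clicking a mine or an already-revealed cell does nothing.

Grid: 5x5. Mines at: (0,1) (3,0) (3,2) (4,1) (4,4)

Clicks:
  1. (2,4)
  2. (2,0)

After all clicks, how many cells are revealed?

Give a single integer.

Click 1 (2,4) count=0: revealed 11 new [(0,2) (0,3) (0,4) (1,2) (1,3) (1,4) (2,2) (2,3) (2,4) (3,3) (3,4)] -> total=11
Click 2 (2,0) count=1: revealed 1 new [(2,0)] -> total=12

Answer: 12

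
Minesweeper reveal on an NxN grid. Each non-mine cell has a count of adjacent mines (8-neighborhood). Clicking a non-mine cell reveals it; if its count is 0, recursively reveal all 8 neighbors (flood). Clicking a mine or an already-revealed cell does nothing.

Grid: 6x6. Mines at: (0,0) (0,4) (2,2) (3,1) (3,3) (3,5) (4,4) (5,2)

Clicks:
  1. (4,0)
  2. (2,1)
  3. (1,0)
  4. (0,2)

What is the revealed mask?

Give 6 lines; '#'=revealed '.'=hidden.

Answer: .###..
####..
.#....
......
#.....
......

Derivation:
Click 1 (4,0) count=1: revealed 1 new [(4,0)] -> total=1
Click 2 (2,1) count=2: revealed 1 new [(2,1)] -> total=2
Click 3 (1,0) count=1: revealed 1 new [(1,0)] -> total=3
Click 4 (0,2) count=0: revealed 6 new [(0,1) (0,2) (0,3) (1,1) (1,2) (1,3)] -> total=9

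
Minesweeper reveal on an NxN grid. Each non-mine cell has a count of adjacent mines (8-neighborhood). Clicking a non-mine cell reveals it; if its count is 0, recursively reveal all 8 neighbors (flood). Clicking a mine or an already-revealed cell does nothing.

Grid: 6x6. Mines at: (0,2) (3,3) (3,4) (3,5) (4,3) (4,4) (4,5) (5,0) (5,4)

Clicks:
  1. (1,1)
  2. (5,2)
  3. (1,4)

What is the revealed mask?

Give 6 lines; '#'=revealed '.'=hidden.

Click 1 (1,1) count=1: revealed 1 new [(1,1)] -> total=1
Click 2 (5,2) count=1: revealed 1 new [(5,2)] -> total=2
Click 3 (1,4) count=0: revealed 9 new [(0,3) (0,4) (0,5) (1,3) (1,4) (1,5) (2,3) (2,4) (2,5)] -> total=11

Answer: ...###
.#.###
...###
......
......
..#...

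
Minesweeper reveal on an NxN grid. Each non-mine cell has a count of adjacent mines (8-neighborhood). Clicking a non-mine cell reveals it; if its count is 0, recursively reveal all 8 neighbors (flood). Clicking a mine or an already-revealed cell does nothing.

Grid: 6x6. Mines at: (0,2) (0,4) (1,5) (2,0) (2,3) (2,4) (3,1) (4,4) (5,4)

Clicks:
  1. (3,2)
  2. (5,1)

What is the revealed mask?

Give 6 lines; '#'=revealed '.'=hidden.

Click 1 (3,2) count=2: revealed 1 new [(3,2)] -> total=1
Click 2 (5,1) count=0: revealed 8 new [(4,0) (4,1) (4,2) (4,3) (5,0) (5,1) (5,2) (5,3)] -> total=9

Answer: ......
......
......
..#...
####..
####..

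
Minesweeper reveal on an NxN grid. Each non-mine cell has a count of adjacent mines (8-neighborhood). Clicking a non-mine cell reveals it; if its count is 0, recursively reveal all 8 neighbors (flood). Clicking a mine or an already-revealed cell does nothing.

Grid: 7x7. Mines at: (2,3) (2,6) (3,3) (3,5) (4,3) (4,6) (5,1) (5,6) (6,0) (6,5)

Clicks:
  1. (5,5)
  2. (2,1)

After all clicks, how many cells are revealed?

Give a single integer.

Answer: 24

Derivation:
Click 1 (5,5) count=3: revealed 1 new [(5,5)] -> total=1
Click 2 (2,1) count=0: revealed 23 new [(0,0) (0,1) (0,2) (0,3) (0,4) (0,5) (0,6) (1,0) (1,1) (1,2) (1,3) (1,4) (1,5) (1,6) (2,0) (2,1) (2,2) (3,0) (3,1) (3,2) (4,0) (4,1) (4,2)] -> total=24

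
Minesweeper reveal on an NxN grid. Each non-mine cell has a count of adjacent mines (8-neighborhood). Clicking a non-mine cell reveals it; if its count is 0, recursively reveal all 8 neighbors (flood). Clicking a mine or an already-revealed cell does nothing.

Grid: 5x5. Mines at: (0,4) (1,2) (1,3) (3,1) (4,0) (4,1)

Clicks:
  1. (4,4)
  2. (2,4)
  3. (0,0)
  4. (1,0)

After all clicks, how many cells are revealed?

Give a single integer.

Answer: 15

Derivation:
Click 1 (4,4) count=0: revealed 9 new [(2,2) (2,3) (2,4) (3,2) (3,3) (3,4) (4,2) (4,3) (4,4)] -> total=9
Click 2 (2,4) count=1: revealed 0 new [(none)] -> total=9
Click 3 (0,0) count=0: revealed 6 new [(0,0) (0,1) (1,0) (1,1) (2,0) (2,1)] -> total=15
Click 4 (1,0) count=0: revealed 0 new [(none)] -> total=15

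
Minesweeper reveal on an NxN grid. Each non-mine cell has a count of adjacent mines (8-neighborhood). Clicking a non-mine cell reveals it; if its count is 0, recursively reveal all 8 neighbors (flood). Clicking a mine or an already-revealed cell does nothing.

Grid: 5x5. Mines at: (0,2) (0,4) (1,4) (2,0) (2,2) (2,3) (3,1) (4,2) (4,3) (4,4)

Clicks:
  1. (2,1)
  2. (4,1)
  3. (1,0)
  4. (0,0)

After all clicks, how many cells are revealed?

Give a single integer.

Answer: 6

Derivation:
Click 1 (2,1) count=3: revealed 1 new [(2,1)] -> total=1
Click 2 (4,1) count=2: revealed 1 new [(4,1)] -> total=2
Click 3 (1,0) count=1: revealed 1 new [(1,0)] -> total=3
Click 4 (0,0) count=0: revealed 3 new [(0,0) (0,1) (1,1)] -> total=6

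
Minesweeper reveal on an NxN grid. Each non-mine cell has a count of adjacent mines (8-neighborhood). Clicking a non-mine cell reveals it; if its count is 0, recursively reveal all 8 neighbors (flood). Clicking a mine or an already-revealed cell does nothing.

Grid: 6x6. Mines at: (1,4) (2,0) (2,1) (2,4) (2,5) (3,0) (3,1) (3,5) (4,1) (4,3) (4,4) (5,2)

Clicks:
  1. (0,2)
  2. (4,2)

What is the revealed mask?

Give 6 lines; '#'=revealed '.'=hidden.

Click 1 (0,2) count=0: revealed 8 new [(0,0) (0,1) (0,2) (0,3) (1,0) (1,1) (1,2) (1,3)] -> total=8
Click 2 (4,2) count=4: revealed 1 new [(4,2)] -> total=9

Answer: ####..
####..
......
......
..#...
......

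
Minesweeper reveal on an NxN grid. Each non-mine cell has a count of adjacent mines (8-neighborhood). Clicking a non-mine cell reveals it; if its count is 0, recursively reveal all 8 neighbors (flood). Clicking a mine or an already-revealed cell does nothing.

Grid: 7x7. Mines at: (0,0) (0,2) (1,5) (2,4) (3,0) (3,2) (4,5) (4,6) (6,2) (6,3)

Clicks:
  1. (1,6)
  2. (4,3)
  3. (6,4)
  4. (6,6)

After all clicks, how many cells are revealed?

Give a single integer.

Answer: 8

Derivation:
Click 1 (1,6) count=1: revealed 1 new [(1,6)] -> total=1
Click 2 (4,3) count=1: revealed 1 new [(4,3)] -> total=2
Click 3 (6,4) count=1: revealed 1 new [(6,4)] -> total=3
Click 4 (6,6) count=0: revealed 5 new [(5,4) (5,5) (5,6) (6,5) (6,6)] -> total=8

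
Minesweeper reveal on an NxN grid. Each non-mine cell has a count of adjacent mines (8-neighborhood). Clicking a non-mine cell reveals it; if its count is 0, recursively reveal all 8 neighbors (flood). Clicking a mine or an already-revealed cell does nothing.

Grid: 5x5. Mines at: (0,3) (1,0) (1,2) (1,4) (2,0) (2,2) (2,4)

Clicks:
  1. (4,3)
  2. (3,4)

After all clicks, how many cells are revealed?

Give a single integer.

Answer: 10

Derivation:
Click 1 (4,3) count=0: revealed 10 new [(3,0) (3,1) (3,2) (3,3) (3,4) (4,0) (4,1) (4,2) (4,3) (4,4)] -> total=10
Click 2 (3,4) count=1: revealed 0 new [(none)] -> total=10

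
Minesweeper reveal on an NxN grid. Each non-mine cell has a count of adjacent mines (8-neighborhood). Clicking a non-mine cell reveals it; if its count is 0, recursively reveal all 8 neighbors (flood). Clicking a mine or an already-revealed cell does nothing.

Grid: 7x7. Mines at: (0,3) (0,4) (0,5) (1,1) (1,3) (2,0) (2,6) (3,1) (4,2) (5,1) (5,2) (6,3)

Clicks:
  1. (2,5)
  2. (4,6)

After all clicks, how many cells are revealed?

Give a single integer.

Answer: 18

Derivation:
Click 1 (2,5) count=1: revealed 1 new [(2,5)] -> total=1
Click 2 (4,6) count=0: revealed 17 new [(2,3) (2,4) (3,3) (3,4) (3,5) (3,6) (4,3) (4,4) (4,5) (4,6) (5,3) (5,4) (5,5) (5,6) (6,4) (6,5) (6,6)] -> total=18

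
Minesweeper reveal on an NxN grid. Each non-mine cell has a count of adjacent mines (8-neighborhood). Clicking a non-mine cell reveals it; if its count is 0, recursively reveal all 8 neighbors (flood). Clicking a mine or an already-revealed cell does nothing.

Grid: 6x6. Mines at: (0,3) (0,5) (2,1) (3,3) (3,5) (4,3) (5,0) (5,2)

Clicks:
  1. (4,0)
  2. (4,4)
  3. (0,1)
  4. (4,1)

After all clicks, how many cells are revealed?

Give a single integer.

Click 1 (4,0) count=1: revealed 1 new [(4,0)] -> total=1
Click 2 (4,4) count=3: revealed 1 new [(4,4)] -> total=2
Click 3 (0,1) count=0: revealed 6 new [(0,0) (0,1) (0,2) (1,0) (1,1) (1,2)] -> total=8
Click 4 (4,1) count=2: revealed 1 new [(4,1)] -> total=9

Answer: 9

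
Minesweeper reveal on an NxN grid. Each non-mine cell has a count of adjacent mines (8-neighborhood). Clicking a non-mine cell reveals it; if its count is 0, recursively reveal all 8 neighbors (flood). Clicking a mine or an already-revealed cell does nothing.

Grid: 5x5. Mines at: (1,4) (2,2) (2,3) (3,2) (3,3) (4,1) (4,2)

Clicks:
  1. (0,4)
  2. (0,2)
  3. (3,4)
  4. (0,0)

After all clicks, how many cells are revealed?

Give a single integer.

Click 1 (0,4) count=1: revealed 1 new [(0,4)] -> total=1
Click 2 (0,2) count=0: revealed 12 new [(0,0) (0,1) (0,2) (0,3) (1,0) (1,1) (1,2) (1,3) (2,0) (2,1) (3,0) (3,1)] -> total=13
Click 3 (3,4) count=2: revealed 1 new [(3,4)] -> total=14
Click 4 (0,0) count=0: revealed 0 new [(none)] -> total=14

Answer: 14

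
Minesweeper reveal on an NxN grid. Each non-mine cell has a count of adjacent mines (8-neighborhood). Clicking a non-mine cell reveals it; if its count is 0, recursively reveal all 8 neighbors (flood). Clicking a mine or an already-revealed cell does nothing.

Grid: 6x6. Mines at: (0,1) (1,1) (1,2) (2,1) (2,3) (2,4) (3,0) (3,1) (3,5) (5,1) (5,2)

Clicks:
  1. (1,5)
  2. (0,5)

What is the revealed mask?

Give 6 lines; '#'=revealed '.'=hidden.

Answer: ...###
...###
......
......
......
......

Derivation:
Click 1 (1,5) count=1: revealed 1 new [(1,5)] -> total=1
Click 2 (0,5) count=0: revealed 5 new [(0,3) (0,4) (0,5) (1,3) (1,4)] -> total=6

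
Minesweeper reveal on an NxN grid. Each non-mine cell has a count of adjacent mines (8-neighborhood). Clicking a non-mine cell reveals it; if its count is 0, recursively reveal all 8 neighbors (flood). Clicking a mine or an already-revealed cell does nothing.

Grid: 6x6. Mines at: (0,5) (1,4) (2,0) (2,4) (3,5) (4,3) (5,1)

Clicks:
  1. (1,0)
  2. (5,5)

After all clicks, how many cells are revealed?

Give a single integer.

Answer: 5

Derivation:
Click 1 (1,0) count=1: revealed 1 new [(1,0)] -> total=1
Click 2 (5,5) count=0: revealed 4 new [(4,4) (4,5) (5,4) (5,5)] -> total=5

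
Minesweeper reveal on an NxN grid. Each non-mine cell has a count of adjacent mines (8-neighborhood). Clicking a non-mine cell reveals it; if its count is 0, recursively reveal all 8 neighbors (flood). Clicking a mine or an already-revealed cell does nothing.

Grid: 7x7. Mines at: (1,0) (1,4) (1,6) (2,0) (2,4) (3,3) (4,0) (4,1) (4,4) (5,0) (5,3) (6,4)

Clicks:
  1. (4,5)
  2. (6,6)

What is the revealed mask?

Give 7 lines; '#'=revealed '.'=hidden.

Click 1 (4,5) count=1: revealed 1 new [(4,5)] -> total=1
Click 2 (6,6) count=0: revealed 9 new [(2,5) (2,6) (3,5) (3,6) (4,6) (5,5) (5,6) (6,5) (6,6)] -> total=10

Answer: .......
.......
.....##
.....##
.....##
.....##
.....##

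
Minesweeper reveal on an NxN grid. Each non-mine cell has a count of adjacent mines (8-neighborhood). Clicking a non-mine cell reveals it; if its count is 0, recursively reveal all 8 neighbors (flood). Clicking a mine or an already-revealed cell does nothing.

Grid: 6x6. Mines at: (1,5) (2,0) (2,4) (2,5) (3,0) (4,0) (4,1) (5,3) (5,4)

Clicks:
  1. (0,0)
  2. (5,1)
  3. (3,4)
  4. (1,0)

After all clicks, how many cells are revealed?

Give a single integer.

Click 1 (0,0) count=0: revealed 16 new [(0,0) (0,1) (0,2) (0,3) (0,4) (1,0) (1,1) (1,2) (1,3) (1,4) (2,1) (2,2) (2,3) (3,1) (3,2) (3,3)] -> total=16
Click 2 (5,1) count=2: revealed 1 new [(5,1)] -> total=17
Click 3 (3,4) count=2: revealed 1 new [(3,4)] -> total=18
Click 4 (1,0) count=1: revealed 0 new [(none)] -> total=18

Answer: 18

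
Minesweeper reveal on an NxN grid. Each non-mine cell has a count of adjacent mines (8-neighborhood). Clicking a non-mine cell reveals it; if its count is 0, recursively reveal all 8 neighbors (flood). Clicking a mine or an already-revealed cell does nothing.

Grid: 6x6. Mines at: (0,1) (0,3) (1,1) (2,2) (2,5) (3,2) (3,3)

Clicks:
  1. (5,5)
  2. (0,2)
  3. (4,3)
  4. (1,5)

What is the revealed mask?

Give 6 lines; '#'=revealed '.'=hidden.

Click 1 (5,5) count=0: revealed 18 new [(2,0) (2,1) (3,0) (3,1) (3,4) (3,5) (4,0) (4,1) (4,2) (4,3) (4,4) (4,5) (5,0) (5,1) (5,2) (5,3) (5,4) (5,5)] -> total=18
Click 2 (0,2) count=3: revealed 1 new [(0,2)] -> total=19
Click 3 (4,3) count=2: revealed 0 new [(none)] -> total=19
Click 4 (1,5) count=1: revealed 1 new [(1,5)] -> total=20

Answer: ..#...
.....#
##....
##..##
######
######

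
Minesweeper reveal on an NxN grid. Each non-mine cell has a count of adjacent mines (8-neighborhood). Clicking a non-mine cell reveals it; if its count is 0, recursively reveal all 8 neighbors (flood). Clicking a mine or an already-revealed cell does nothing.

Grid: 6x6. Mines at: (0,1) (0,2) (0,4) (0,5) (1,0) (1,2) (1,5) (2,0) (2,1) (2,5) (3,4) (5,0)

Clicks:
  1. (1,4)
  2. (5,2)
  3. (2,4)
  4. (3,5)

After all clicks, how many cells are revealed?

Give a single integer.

Answer: 16

Derivation:
Click 1 (1,4) count=4: revealed 1 new [(1,4)] -> total=1
Click 2 (5,2) count=0: revealed 13 new [(3,1) (3,2) (3,3) (4,1) (4,2) (4,3) (4,4) (4,5) (5,1) (5,2) (5,3) (5,4) (5,5)] -> total=14
Click 3 (2,4) count=3: revealed 1 new [(2,4)] -> total=15
Click 4 (3,5) count=2: revealed 1 new [(3,5)] -> total=16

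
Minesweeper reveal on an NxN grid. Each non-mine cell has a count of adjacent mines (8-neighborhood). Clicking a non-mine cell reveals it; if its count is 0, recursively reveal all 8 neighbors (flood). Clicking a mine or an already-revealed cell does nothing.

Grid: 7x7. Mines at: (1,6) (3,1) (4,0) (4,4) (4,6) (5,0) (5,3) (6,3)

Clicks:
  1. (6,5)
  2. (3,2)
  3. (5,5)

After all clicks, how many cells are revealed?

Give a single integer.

Click 1 (6,5) count=0: revealed 6 new [(5,4) (5,5) (5,6) (6,4) (6,5) (6,6)] -> total=6
Click 2 (3,2) count=1: revealed 1 new [(3,2)] -> total=7
Click 3 (5,5) count=2: revealed 0 new [(none)] -> total=7

Answer: 7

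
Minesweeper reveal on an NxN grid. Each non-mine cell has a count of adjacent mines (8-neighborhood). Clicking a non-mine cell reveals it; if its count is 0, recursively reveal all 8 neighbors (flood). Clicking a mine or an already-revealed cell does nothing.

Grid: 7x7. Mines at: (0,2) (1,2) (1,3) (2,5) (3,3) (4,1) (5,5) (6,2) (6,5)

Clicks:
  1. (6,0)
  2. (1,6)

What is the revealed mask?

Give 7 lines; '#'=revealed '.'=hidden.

Answer: .......
......#
.......
.......
.......
##.....
##.....

Derivation:
Click 1 (6,0) count=0: revealed 4 new [(5,0) (5,1) (6,0) (6,1)] -> total=4
Click 2 (1,6) count=1: revealed 1 new [(1,6)] -> total=5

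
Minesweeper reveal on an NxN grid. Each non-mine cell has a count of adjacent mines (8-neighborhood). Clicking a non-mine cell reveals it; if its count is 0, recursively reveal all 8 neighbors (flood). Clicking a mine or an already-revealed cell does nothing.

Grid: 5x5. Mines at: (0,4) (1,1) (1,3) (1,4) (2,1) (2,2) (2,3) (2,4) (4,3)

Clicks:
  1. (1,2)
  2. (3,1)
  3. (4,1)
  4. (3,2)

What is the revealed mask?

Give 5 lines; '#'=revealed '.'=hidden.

Click 1 (1,2) count=5: revealed 1 new [(1,2)] -> total=1
Click 2 (3,1) count=2: revealed 1 new [(3,1)] -> total=2
Click 3 (4,1) count=0: revealed 5 new [(3,0) (3,2) (4,0) (4,1) (4,2)] -> total=7
Click 4 (3,2) count=4: revealed 0 new [(none)] -> total=7

Answer: .....
..#..
.....
###..
###..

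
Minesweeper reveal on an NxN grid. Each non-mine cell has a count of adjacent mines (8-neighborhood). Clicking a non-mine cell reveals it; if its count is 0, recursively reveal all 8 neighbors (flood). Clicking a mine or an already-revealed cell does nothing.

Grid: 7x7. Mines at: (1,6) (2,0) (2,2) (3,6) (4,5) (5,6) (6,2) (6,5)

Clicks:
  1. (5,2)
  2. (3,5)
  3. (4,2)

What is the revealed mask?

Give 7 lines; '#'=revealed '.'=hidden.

Answer: .......
.......
.......
######.
#####..
#####..
##.....

Derivation:
Click 1 (5,2) count=1: revealed 1 new [(5,2)] -> total=1
Click 2 (3,5) count=2: revealed 1 new [(3,5)] -> total=2
Click 3 (4,2) count=0: revealed 16 new [(3,0) (3,1) (3,2) (3,3) (3,4) (4,0) (4,1) (4,2) (4,3) (4,4) (5,0) (5,1) (5,3) (5,4) (6,0) (6,1)] -> total=18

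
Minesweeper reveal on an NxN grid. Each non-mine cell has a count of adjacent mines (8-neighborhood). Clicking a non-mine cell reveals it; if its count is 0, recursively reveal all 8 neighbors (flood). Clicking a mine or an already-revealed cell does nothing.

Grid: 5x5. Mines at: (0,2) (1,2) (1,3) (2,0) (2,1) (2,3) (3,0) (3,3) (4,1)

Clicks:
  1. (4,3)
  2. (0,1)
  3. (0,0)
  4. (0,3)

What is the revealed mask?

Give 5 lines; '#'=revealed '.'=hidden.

Click 1 (4,3) count=1: revealed 1 new [(4,3)] -> total=1
Click 2 (0,1) count=2: revealed 1 new [(0,1)] -> total=2
Click 3 (0,0) count=0: revealed 3 new [(0,0) (1,0) (1,1)] -> total=5
Click 4 (0,3) count=3: revealed 1 new [(0,3)] -> total=6

Answer: ##.#.
##...
.....
.....
...#.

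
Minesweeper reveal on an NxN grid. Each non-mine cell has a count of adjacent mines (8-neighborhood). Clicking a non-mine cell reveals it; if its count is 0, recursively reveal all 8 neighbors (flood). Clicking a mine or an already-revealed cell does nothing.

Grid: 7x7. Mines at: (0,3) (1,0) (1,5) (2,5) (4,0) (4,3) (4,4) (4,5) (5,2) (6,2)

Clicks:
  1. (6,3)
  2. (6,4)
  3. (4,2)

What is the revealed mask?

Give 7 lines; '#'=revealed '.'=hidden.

Answer: .......
.......
.......
.......
..#....
...####
...####

Derivation:
Click 1 (6,3) count=2: revealed 1 new [(6,3)] -> total=1
Click 2 (6,4) count=0: revealed 7 new [(5,3) (5,4) (5,5) (5,6) (6,4) (6,5) (6,6)] -> total=8
Click 3 (4,2) count=2: revealed 1 new [(4,2)] -> total=9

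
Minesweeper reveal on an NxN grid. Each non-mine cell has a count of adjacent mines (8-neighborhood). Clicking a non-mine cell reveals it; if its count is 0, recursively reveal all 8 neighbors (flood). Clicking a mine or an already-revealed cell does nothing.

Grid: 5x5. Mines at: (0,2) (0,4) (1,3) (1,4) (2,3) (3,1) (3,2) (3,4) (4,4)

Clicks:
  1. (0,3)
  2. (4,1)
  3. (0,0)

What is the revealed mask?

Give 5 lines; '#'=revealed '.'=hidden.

Click 1 (0,3) count=4: revealed 1 new [(0,3)] -> total=1
Click 2 (4,1) count=2: revealed 1 new [(4,1)] -> total=2
Click 3 (0,0) count=0: revealed 6 new [(0,0) (0,1) (1,0) (1,1) (2,0) (2,1)] -> total=8

Answer: ##.#.
##...
##...
.....
.#...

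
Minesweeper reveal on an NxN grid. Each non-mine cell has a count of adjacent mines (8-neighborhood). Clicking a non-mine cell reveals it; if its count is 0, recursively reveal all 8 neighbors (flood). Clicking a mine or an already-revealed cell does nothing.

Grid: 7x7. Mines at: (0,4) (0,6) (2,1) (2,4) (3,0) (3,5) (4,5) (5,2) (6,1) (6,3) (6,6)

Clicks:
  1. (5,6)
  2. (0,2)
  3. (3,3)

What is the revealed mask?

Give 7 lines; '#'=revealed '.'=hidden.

Answer: ####...
####...
.......
...#...
.......
......#
.......

Derivation:
Click 1 (5,6) count=2: revealed 1 new [(5,6)] -> total=1
Click 2 (0,2) count=0: revealed 8 new [(0,0) (0,1) (0,2) (0,3) (1,0) (1,1) (1,2) (1,3)] -> total=9
Click 3 (3,3) count=1: revealed 1 new [(3,3)] -> total=10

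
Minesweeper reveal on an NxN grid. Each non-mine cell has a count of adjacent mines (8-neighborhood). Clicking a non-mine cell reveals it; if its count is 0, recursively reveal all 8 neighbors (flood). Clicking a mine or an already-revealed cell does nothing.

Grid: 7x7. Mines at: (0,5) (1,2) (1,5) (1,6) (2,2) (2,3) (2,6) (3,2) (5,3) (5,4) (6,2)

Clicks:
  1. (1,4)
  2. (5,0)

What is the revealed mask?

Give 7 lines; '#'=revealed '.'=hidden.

Answer: ##.....
##..#..
##.....
##.....
##.....
##.....
##.....

Derivation:
Click 1 (1,4) count=3: revealed 1 new [(1,4)] -> total=1
Click 2 (5,0) count=0: revealed 14 new [(0,0) (0,1) (1,0) (1,1) (2,0) (2,1) (3,0) (3,1) (4,0) (4,1) (5,0) (5,1) (6,0) (6,1)] -> total=15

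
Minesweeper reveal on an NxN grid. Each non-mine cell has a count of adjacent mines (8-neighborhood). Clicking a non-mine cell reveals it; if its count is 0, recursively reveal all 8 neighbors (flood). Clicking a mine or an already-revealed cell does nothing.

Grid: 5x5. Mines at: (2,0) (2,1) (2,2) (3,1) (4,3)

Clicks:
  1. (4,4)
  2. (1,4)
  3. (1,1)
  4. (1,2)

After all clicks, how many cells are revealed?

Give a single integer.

Answer: 15

Derivation:
Click 1 (4,4) count=1: revealed 1 new [(4,4)] -> total=1
Click 2 (1,4) count=0: revealed 14 new [(0,0) (0,1) (0,2) (0,3) (0,4) (1,0) (1,1) (1,2) (1,3) (1,4) (2,3) (2,4) (3,3) (3,4)] -> total=15
Click 3 (1,1) count=3: revealed 0 new [(none)] -> total=15
Click 4 (1,2) count=2: revealed 0 new [(none)] -> total=15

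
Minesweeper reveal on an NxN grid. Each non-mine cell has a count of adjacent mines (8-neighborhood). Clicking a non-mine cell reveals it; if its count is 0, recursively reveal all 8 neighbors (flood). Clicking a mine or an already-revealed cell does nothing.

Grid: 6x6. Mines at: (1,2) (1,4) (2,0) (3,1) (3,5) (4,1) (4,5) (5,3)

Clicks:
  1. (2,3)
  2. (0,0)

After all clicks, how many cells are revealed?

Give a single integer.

Click 1 (2,3) count=2: revealed 1 new [(2,3)] -> total=1
Click 2 (0,0) count=0: revealed 4 new [(0,0) (0,1) (1,0) (1,1)] -> total=5

Answer: 5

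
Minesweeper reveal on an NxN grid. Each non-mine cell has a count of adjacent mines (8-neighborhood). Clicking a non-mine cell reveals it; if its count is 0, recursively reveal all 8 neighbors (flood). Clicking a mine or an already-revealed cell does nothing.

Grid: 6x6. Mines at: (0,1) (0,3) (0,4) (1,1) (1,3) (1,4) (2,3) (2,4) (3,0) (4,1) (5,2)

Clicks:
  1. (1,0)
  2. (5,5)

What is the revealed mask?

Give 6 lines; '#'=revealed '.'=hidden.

Click 1 (1,0) count=2: revealed 1 new [(1,0)] -> total=1
Click 2 (5,5) count=0: revealed 9 new [(3,3) (3,4) (3,5) (4,3) (4,4) (4,5) (5,3) (5,4) (5,5)] -> total=10

Answer: ......
#.....
......
...###
...###
...###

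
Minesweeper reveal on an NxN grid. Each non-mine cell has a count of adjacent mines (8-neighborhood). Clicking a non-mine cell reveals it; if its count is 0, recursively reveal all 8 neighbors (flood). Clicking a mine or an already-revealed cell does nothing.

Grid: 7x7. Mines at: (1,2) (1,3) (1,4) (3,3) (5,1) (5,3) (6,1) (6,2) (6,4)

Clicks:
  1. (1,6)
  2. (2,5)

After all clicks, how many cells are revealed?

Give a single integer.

Answer: 18

Derivation:
Click 1 (1,6) count=0: revealed 18 new [(0,5) (0,6) (1,5) (1,6) (2,4) (2,5) (2,6) (3,4) (3,5) (3,6) (4,4) (4,5) (4,6) (5,4) (5,5) (5,6) (6,5) (6,6)] -> total=18
Click 2 (2,5) count=1: revealed 0 new [(none)] -> total=18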